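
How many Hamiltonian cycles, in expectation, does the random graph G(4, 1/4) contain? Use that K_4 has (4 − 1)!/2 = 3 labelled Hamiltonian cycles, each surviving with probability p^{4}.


K_4 has (4 − 1)!/2 = 3 labelled Hamiltonian cycles.
For each such Hamiltonian cycle H, let X_H = 1 if all 4 edges of H are present in G. Then P[X_H = 1] = p^{4} = (1/4)^{4} = 1/256.
By linearity of expectation: E[X] = Σ_H E[X_H] = 3 · p^{4} = 3 · 1/256 = 3/256.
Numerically: E[X] ≈ 0.0117188.

E[X] = 3 · (1/4)^{4} = 3/256 ≈ 0.0117188.


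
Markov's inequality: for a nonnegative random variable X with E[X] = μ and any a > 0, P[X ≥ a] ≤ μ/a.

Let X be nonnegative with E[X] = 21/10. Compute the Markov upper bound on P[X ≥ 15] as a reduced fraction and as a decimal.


μ = E[X] = 21/10, a = 15.
Markov: P[X ≥ 15] ≤ μ/a = (21/10)/15 = 7/50.
Numerically: ≈ 0.140000.
(Since a = 15 > μ = 2.100000, the bound 7/50 is < 1 and informative.)

P[X ≥ 15] ≤ 7/50 ≈ 0.140000.


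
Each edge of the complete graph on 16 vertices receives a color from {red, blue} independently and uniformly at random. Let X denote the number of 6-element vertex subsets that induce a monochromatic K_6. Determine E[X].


Let X = Σ_S X_S over the C(16, 6) = 8008 subsets S of size 6, where X_S = 1 if the K_6 on S is monochromatic.
For a fixed S, the K_6 on S has C(6, 2) = 15 edges. P[all 15 edges red] = (1/2)^15, and likewise for blue, so P[monochromatic] = 2·(1/2)^15 = 2^{1 − 15} = 1/16384.
By linearity: E[X] = C(16, 6) · 2^{1 − 15} = 8008 · 1/16384 = 1001/2048.
Numerically: E[X] ≈ 0.4888.

E[X] = C(16,6)·2^(1−C(6,2)) = 1001/2048 ≈ 0.4888.


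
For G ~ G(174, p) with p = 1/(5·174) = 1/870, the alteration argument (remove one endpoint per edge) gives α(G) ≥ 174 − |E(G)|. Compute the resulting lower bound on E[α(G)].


E[|E(G)|] = C(174, 2)·p = 15051 · (1/870) = 173/10.
E[α(G)] ≥ n − E[|E(G)|] = 174 − 173/10 = 1567/10.
Numerically: ≈ 156.700.
(This is only a lower bound; the true E[α(G)] may be larger.)

E[α(G)] ≥ 1567/10 ≈ 156.700.


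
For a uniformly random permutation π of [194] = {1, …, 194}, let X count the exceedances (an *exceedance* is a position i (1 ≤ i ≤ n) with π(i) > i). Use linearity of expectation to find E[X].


Write X = Σ_{i=1}^{194} X_i, where X_i = 1_{π(i) > i}.
For each fixed i, π(i) is uniform over {1, …, 194} (marginal of a uniform permutation), so P[π(i) > i] = (n − i)/n. Summing: Σ_{i=1}^{194} (n − i)/n = (0 + 1 + … + 193)/194 = 194(194 − 1)/(2·194) = (194 − 1)/2.
Hence E[X] = Σ_{i=1}^{194} (194 − i)/194 = 193/2 ≈ 96.5000.

E[X] = 193/2 = 96.5000.


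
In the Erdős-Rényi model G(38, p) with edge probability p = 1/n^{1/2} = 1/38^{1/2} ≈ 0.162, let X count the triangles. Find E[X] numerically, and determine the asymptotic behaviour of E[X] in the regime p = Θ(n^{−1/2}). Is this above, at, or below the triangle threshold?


Number of potential triangles: C(38, 3) = 8436.
Each occurs with probability p³ ≈ (0.162)³ ≈ 4.26898e-03.
By linearity: E[X] = C(38, 3)·p³ ≈ 8436 · 4.26898e-03 ≈ 36.013.
Since α = 1/2 < 1, p = c/n^{1/2} ≫ 1/n is above the triangle threshold p ~ 1/n. Asymptotically E[X] ~ (c³/6)·n^{3(1−α)} = (1³/6)·n^{1.5} → ∞; triangles are abundant w.h.p.

E[X] ≈ 36.013; in regime p = Θ(1/n^{1/2}) E[X] diverges (above the triangle threshold p ~ 1/n).


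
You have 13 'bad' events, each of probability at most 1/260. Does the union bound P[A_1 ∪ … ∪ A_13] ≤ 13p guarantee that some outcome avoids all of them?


Union bound: P[∪_{i=1}^{13} A_i] ≤ Σ_i P[A_i] ≤ 13·p = 13·(1/260) = 1/20.
Numerically: 1/20 ≈ 0.05000.
Is 1/20 < 1? YES.
Since P[∪ A_i] ≤ 1/20 < 1, the complement has P[∩ A_i^c] ≥ 1 − 1/20 = 19/20 > 0, so some outcome avoids every A_i.

13·p = 1/20 ≈ 0.05000; existence CERTIFIED by the union bound.


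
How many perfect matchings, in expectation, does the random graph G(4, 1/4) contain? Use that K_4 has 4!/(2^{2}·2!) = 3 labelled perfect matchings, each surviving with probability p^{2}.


K_4 has 4!/(2^{2}·2!) = 3 labelled perfect matchings.
For each such perfect matching H, let X_H = 1 if all 2 edges of H are present in G. Then P[X_H = 1] = p^{2} = (1/4)^{2} = 1/16.
By linearity of expectation: E[X] = Σ_H E[X_H] = 3 · p^{2} = 3 · 1/16 = 3/16.
Numerically: E[X] ≈ 0.1875.

E[X] = 3 · (1/4)^{2} = 3/16 ≈ 0.1875.


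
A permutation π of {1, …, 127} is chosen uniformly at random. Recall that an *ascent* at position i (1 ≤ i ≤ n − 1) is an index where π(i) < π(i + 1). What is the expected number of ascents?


Write X = Σ X_I over i = 1, …, 126, with X_I the indicator of one ascent.
There are 126 indicators.
For each fixed i, the pair (π(i), π(i+1)) is a uniformly random ordered pair of distinct values from {1, …, 127}; by symmetry P[π(i) < π(i+1)] = 1/2.
By linearity: E[X] = 126 · (1/2) = (127 − 1) · (1/2) = 63 ≈ 63.000.

E[X] = 63 = 63.000.


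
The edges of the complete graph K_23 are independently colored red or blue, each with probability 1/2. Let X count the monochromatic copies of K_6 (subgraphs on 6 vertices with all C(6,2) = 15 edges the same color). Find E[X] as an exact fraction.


Let X = Σ_S X_S over the C(23, 6) = 100947 subsets S of size 6, where X_S = 1 if the K_6 on S is monochromatic.
For a fixed S, the K_6 on S has C(6, 2) = 15 edges. P[all 15 edges red] = (1/2)^15, and likewise for blue, so P[monochromatic] = 2·(1/2)^15 = 2^{1 − 15} = 1/16384.
Summing: E[X] = C(23, 6) · 2^{1 − 15} = 100947 · 1/16384 = 100947/16384.
Numerically: E[X] ≈ 6.1613.

E[X] = C(23,6)·2^(1−C(6,2)) = 100947/16384 ≈ 6.1613.


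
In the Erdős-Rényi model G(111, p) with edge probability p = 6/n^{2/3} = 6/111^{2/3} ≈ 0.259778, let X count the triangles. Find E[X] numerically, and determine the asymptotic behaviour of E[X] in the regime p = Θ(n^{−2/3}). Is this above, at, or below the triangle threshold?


Number of potential triangles: C(111, 3) = 221815.
Each occurs with probability p³ ≈ (0.259778)³ ≈ 1.75310446e-02.
By linearity: E[X] = C(111, 3)·p³ ≈ 221815 · 1.75310446e-02 ≈ 3888.648649.
Since α = 2/3 < 1, p = c/n^{2/3} ≫ 1/n is above the triangle threshold p ~ 1/n. Asymptotically E[X] ~ (c³/6)·n^{3(1−α)} = (6³/6)·n^{1} → ∞; triangles are abundant w.h.p.

E[X] ≈ 3888.648649; in regime p = Θ(1/n^{2/3}) E[X] diverges (above the triangle threshold p ~ 1/n).


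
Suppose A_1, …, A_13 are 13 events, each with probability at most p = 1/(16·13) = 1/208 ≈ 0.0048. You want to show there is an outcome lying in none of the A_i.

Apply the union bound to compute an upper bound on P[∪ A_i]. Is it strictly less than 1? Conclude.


Union bound: P[∪_{i=1}^{13} A_i] ≤ Σ_i P[A_i] ≤ 13·p = 13·(1/208) = 1/16.
Numerically: 1/16 ≈ 0.0625.
Is 1/16 < 1? YES.
Since P[∪ A_i] ≤ 1/16 < 1, the complement has P[∩ A_i^c] ≥ 1 − 1/16 = 15/16 > 0, so some outcome avoids every A_i.

13·p = 1/16 ≈ 0.0625; existence CERTIFIED by the union bound.


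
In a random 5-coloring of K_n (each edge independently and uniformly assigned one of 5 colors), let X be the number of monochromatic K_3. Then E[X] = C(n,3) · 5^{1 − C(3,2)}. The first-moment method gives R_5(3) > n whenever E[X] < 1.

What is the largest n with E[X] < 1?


We need C(n, 3) · 5^{1 − 3} < 1, i.e. C(n, 3) < 5^{3 − 1} = 25.
Check values of n near the boundary:
  n = 3: C(3, 3) = 1; 1 < 25? YES
  n = 4: C(4, 3) = 4; 4 < 25? YES
  n = 5: C(5, 3) = 10; 10 < 25? YES
  n = 6: C(6, 3) = 20; 20 < 25? YES
  n = 7: C(7, 3) = 35; 35 < 25? NO
  n = 8: C(8, 3) = 56; 56 < 25? NO
  n = 9: C(9, 3) = 84; 84 < 25? NO
The largest n with C(n, 3) < 25 is n = 6 (where E[X] = 4/5 ≈ 0.8000). Hence R_5(3) > 6, i.e. R_5(3) ≥ 7.

Largest n = 6; hence R_5(3) > 6.


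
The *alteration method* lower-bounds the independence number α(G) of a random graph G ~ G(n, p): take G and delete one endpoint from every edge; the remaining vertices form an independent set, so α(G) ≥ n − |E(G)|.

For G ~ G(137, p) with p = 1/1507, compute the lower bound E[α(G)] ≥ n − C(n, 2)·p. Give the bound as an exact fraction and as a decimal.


E[|E(G)|] = C(137, 2)·p = 9316 · (1/1507) = 68/11.
E[α(G)] ≥ n − E[|E(G)|] = 137 − 68/11 = 1439/11.
Numerically: ≈ 130.8182.
(This is only a lower bound; the true E[α(G)] may be larger.)

E[α(G)] ≥ 1439/11 ≈ 130.8182.


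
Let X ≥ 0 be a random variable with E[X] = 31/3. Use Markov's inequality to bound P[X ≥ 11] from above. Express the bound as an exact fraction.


μ = E[X] = 31/3, a = 11.
Markov: P[X ≥ 11] ≤ μ/a = (31/3)/11 = 31/33.
Numerically: ≈ 0.9394.
(Since a = 11 > μ = 10.3333, the bound 31/33 is < 1 and informative.)

P[X ≥ 11] ≤ 31/33 ≈ 0.9394.


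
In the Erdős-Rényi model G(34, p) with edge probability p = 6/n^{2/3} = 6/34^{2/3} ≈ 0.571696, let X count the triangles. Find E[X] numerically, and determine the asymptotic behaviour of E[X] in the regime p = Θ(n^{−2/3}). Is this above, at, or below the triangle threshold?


Number of potential triangles: C(34, 3) = 5984.
Each occurs with probability p³ ≈ (0.571696)³ ≈ 1.86851211e-01.
By linearity: E[X] = C(34, 3)·p³ ≈ 5984 · 1.86851211e-01 ≈ 1118.117647.
Since α = 2/3 < 1, p = c/n^{2/3} ≫ 1/n is above the triangle threshold p ~ 1/n. Asymptotically E[X] ~ (c³/6)·n^{3(1−α)} = (6³/6)·n^{1} → ∞; triangles are abundant w.h.p.

E[X] ≈ 1118.117647; in regime p = Θ(1/n^{2/3}) E[X] diverges (above the triangle threshold p ~ 1/n).


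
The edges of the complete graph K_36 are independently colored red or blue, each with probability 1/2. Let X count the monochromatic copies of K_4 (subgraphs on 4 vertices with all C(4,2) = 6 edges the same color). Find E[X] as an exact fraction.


Let X = Σ_S X_S over the C(36, 4) = 58905 subsets S of size 4, where X_S = 1 if the K_4 on S is monochromatic.
For a fixed S, the K_4 on S has C(4, 2) = 6 edges. P[all 6 edges red] = (1/2)^6, and likewise for blue, so P[monochromatic] = 2·(1/2)^6 = 2^{1 − 6} = 1/32.
By linearity: E[X] = C(36, 4) · 2^{1 − 6} = 58905 · 1/32 = 58905/32.
Numerically: E[X] ≈ 1840.781.

E[X] = C(36,4)·2^(1−C(4,2)) = 58905/32 ≈ 1840.781.


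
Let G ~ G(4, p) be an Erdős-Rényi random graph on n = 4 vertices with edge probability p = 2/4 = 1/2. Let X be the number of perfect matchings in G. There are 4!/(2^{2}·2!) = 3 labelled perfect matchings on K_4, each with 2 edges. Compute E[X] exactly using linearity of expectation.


K_4 has 4!/(2^{2}·2!) = 3 labelled perfect matchings.
For each such perfect matching H, let X_H = 1 if all 2 edges of H are present in G. Then P[X_H = 1] = p^{2} = (1/2)^{2} = 1/4.
By linearity of expectation: E[X] = Σ_H E[X_H] = 3 · p^{2} = 3 · 1/4 = 3/4.
Numerically: E[X] ≈ 0.75.

E[X] = 3 · (1/2)^{2} = 3/4 ≈ 0.75.


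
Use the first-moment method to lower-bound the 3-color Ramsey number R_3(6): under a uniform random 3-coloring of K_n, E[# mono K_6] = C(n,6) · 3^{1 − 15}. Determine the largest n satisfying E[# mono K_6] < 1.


We need C(n, 6) · 3^{1 − 15} < 1, i.e. C(n, 6) < 3^{15 − 1} = 4782969.
Check values of n near the boundary:
  n = 35: C(35, 6) = 1623160; 1623160 < 4782969? YES
  n = 36: C(36, 6) = 1947792; 1947792 < 4782969? YES
  n = 37: C(37, 6) = 2324784; 2324784 < 4782969? YES
  n = 38: C(38, 6) = 2760681; 2760681 < 4782969? YES
  n = 39: C(39, 6) = 3262623; 3262623 < 4782969? YES
  n = 40: C(40, 6) = 3838380; 3838380 < 4782969? YES
  n = 41: C(41, 6) = 4496388; 4496388 < 4782969? YES
  n = 42: C(42, 6) = 5245786; 5245786 < 4782969? NO
  n = 43: C(43, 6) = 6096454; 6096454 < 4782969? NO
  n = 44: C(44, 6) = 7059052; 7059052 < 4782969? NO
The largest n with C(n, 6) < 4782969 is n = 41 (where E[X] = 1498796/1594323 ≈ 0.940083). Hence R_3(6) > 41, i.e. R_3(6) ≥ 42.

Largest n = 41; hence R_3(6) > 41.


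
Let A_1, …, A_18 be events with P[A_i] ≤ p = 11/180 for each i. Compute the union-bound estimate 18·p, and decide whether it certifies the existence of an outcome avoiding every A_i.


Union bound: P[∪_{i=1}^{18} A_i] ≤ Σ_i P[A_i] ≤ 18·p = 18·(11/180) = 11/10.
Numerically: 11/10 ≈ 1.100000.
Is 11/10 < 1? NO.
Since the bound 11/10 is ≥ 1, the union bound is uninformative here; it does NOT by itself certify existence.

18·p = 11/10 ≈ 1.100000; existence NOT certified by the union bound.


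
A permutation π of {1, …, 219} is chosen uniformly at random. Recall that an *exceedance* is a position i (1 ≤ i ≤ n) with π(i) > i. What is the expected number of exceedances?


Write X = Σ_{i=1}^{219} X_i, where X_i = 1_{π(i) > i}.
For each fixed i, π(i) is uniform over {1, …, 219} (marginal of a uniform permutation), so P[π(i) > i] = (n − i)/n. Summing: Σ_{i=1}^{219} (n − i)/n = (0 + 1 + … + 218)/219 = 219(219 − 1)/(2·219) = (219 − 1)/2.
Hence E[X] = Σ_{i=1}^{219} (219 − i)/219 = 109 ≈ 109.0000.

E[X] = 109 = 109.0000.


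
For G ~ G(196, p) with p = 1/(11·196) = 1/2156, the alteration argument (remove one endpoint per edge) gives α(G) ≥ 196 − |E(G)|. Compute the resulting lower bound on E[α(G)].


E[|E(G)|] = C(196, 2)·p = 19110 · (1/2156) = 195/22.
E[α(G)] ≥ n − E[|E(G)|] = 196 − 195/22 = 4117/22.
Numerically: ≈ 187.136364.
(This is only a lower bound; the true E[α(G)] may be larger.)

E[α(G)] ≥ 4117/22 ≈ 187.136364.


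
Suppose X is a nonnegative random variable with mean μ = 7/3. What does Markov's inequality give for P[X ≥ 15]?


μ = E[X] = 7/3, a = 15.
Markov: P[X ≥ 15] ≤ μ/a = (7/3)/15 = 7/45.
Numerically: ≈ 0.15556.
(Since a = 15 > μ = 2.33333, the bound 7/45 is < 1 and informative.)

P[X ≥ 15] ≤ 7/45 ≈ 0.15556.


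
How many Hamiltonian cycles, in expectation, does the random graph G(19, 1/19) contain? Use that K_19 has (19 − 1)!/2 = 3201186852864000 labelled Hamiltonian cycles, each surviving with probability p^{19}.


K_19 has (19 − 1)!/2 = 3201186852864000 labelled Hamiltonian cycles.
For each such Hamiltonian cycle H, let X_H = 1 if all 19 edges of H are present in G. Then P[X_H = 1] = p^{19} = (1/19)^{19} = 1/1978419655660313589123979.
By linearity: E[X] = Σ_H E[X_H] = 3201186852864000 · p^{19} = 3201186852864000 · 1/1978419655660313589123979 = 3201186852864000/1978419655660313589123979.
Numerically: E[X] ≈ 1.62e-09.

E[X] = 3201186852864000 · (1/19)^{19} = 3201186852864000/1978419655660313589123979 ≈ 1.62e-09.


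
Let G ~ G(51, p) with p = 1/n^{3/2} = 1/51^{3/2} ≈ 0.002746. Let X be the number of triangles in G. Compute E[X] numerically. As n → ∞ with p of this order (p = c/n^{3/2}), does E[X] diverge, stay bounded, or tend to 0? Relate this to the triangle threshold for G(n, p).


Number of potential triangles: C(51, 3) = 20825.
Each occurs with probability p³ ≈ (0.002746)³ ≈ 2.069828e-08.
By linearity: E[X] = C(51, 3)·p³ ≈ 20825 · 2.069828e-08 ≈ 0.0004.
Since α = 3/2 > 1, p = c/n^{3/2} = o(1/n) is below the triangle threshold p ~ 1/n. Asymptotically E[X] ~ (c³/6)·n^{3(1−α)} = (1³/6)·n^{-1.5} → 0, so by Markov's inequality G has no triangles w.h.p.

E[X] ≈ 0.0004; in regime p = Θ(1/n^{3/2}) E[X] tends to 0 (below the triangle threshold p ~ 1/n).


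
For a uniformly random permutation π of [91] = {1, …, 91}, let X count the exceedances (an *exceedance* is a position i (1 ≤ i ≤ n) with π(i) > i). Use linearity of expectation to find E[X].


Write X = Σ_{i=1}^{91} X_i, where X_i = 1_{π(i) > i}.
For each fixed i, π(i) is uniform over {1, …, 91} (marginal of a uniform permutation), so P[π(i) > i] = (n − i)/n. Summing: Σ_{i=1}^{91} (n − i)/n = (0 + 1 + … + 90)/91 = 91(91 − 1)/(2·91) = (91 − 1)/2.
Hence E[X] = Σ_{i=1}^{91} (91 − i)/91 = 45 ≈ 45.000.

E[X] = 45 = 45.000.


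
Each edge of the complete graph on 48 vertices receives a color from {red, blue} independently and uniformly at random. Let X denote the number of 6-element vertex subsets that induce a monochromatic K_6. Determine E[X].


Let X = Σ_S X_S over the C(48, 6) = 12271512 subsets S of size 6, where X_S = 1 if the K_6 on S is monochromatic.
For a fixed S, the K_6 on S has C(6, 2) = 15 edges. P[all 15 edges red] = (1/2)^15, and likewise for blue, so P[monochromatic] = 2·(1/2)^15 = 2^{1 − 15} = 1/16384.
By linearity: E[X] = C(48, 6) · 2^{1 − 15} = 12271512 · 1/16384 = 1533939/2048.
Numerically: E[X] ≈ 748.993652.

E[X] = C(48,6)·2^(1−C(6,2)) = 1533939/2048 ≈ 748.993652.


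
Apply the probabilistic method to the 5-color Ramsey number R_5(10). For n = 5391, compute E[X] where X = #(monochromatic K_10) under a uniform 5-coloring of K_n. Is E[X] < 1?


E[X] = C(5391, 10) · 5^{1 − 45} = 5666344714787188828795213697883 · 5^{−44} = 5666344714787188828795213697883/5684341886080801486968994140625.
As a reduced fraction: E[X] = 5666344714787188828795213697883/5684341886080801486968994140625 ≈ 0.9968339.
Is E[X] < 1? YES.
Since E[X] < 1, there exists a 5-coloring of K_{5391} with no monochromatic K_10; hence R_5(10) > 5391.

E[X] = 5666344714787188828795213697883/5684341886080801486968994140625 ≈ 0.9968339; E[X] < 1, so R_5(10) > 5391.


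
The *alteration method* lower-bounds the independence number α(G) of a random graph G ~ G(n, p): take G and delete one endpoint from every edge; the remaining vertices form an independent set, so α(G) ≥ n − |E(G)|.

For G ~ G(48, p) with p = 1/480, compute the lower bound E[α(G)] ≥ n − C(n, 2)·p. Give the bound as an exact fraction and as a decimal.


E[|E(G)|] = C(48, 2)·p = 1128 · (1/480) = 47/20.
E[α(G)] ≥ n − E[|E(G)|] = 48 − 47/20 = 913/20.
Numerically: ≈ 45.650.
(This is only a lower bound; the true E[α(G)] may be larger.)

E[α(G)] ≥ 913/20 ≈ 45.650.


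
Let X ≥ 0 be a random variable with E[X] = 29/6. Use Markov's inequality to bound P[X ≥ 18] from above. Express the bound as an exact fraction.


μ = E[X] = 29/6, a = 18.
Markov: P[X ≥ 18] ≤ μ/a = (29/6)/18 = 29/108.
Numerically: ≈ 0.2685.
(Since a = 18 > μ = 4.8333, the bound 29/108 is < 1 and informative.)

P[X ≥ 18] ≤ 29/108 ≈ 0.2685.


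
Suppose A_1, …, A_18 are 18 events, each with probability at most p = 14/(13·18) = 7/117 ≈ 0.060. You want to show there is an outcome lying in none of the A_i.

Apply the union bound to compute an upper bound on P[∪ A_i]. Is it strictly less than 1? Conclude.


Union bound: P[∪_{i=1}^{18} A_i] ≤ Σ_i P[A_i] ≤ 18·p = 18·(7/117) = 14/13.
Numerically: 14/13 ≈ 1.077.
Is 14/13 < 1? NO.
Since the bound 14/13 is ≥ 1, the union bound is uninformative here; it does NOT by itself certify existence.

18·p = 14/13 ≈ 1.077; existence NOT certified by the union bound.


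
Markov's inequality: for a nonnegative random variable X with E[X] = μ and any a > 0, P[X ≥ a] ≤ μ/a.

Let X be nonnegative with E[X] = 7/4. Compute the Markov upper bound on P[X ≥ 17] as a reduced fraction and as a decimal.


μ = E[X] = 7/4, a = 17.
Markov: P[X ≥ 17] ≤ μ/a = (7/4)/17 = 7/68.
Numerically: ≈ 0.10294.
(Since a = 17 > μ = 1.75000, the bound 7/68 is < 1 and informative.)

P[X ≥ 17] ≤ 7/68 ≈ 0.10294.


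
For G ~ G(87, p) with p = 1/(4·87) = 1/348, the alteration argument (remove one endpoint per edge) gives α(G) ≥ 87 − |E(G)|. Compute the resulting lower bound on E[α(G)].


E[|E(G)|] = C(87, 2)·p = 3741 · (1/348) = 43/4.
E[α(G)] ≥ n − E[|E(G)|] = 87 − 43/4 = 305/4.
Numerically: ≈ 76.250000.
(This is only a lower bound; the true E[α(G)] may be larger.)

E[α(G)] ≥ 305/4 ≈ 76.250000.


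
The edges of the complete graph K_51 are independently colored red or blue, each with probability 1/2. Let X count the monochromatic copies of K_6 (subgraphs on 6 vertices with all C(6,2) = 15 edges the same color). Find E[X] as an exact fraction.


Let X = Σ_S X_S over the C(51, 6) = 18009460 subsets S of size 6, where X_S = 1 if the K_6 on S is monochromatic.
For a fixed S, the K_6 on S has C(6, 2) = 15 edges. P[all 15 edges red] = (1/2)^15, and likewise for blue, so P[monochromatic] = 2·(1/2)^15 = 2^{1 − 15} = 1/16384.
By linearity of expectation: E[X] = C(51, 6) · 2^{1 − 15} = 18009460 · 1/16384 = 4502365/4096.
Numerically: E[X] ≈ 1099.2102.

E[X] = C(51,6)·2^(1−C(6,2)) = 4502365/4096 ≈ 1099.2102.


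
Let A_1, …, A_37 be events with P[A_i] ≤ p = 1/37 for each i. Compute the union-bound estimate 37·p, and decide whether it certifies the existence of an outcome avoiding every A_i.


Union bound: P[∪_{i=1}^{37} A_i] ≤ Σ_i P[A_i] ≤ 37·p = 37·(1/37) = 1.
Numerically: 1 ≈ 1.000.
Is 1 < 1? NO.
Since the bound 1 is ≥ 1, the union bound is uninformative here; it does NOT by itself certify existence.

37·p = 1 ≈ 1.000; existence NOT certified by the union bound.


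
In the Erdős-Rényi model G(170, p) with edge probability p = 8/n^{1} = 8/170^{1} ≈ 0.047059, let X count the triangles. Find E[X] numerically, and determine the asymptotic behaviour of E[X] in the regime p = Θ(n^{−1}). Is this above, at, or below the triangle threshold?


Number of potential triangles: C(170, 3) = 804440.
Each occurs with probability p³ ≈ (0.047059)³ ≈ 1.0421331e-04.
By linearity: E[X] = C(170, 3)·p³ ≈ 804440 · 1.0421331e-04 ≈ 83.83336.
Here α = 1, so p = 8/n is exactly at the triangle threshold p ~ 1/n. Asymptotically E[X] → c³/6 = 8³/6 = 256/3 ≈ 85.33333, a bounded constant. In this regime the triangle count is asymptotically Poisson(c³/6).

E[X] ≈ 83.83336; in regime p = Θ(1/n^{1}) E[X] stays bounded (at the triangle threshold p ~ 1/n).


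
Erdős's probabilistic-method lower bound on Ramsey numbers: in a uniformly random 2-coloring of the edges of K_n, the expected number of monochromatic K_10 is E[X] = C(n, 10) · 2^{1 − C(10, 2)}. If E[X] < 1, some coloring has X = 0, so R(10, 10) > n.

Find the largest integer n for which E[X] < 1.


We need C(n, 10) · 2^{1 − 45} < 1, i.e. C(n, 10) < 2^{45 − 1} = 17592186044416.
Check values of n near the boundary:
  n = 97: C(97, 10) = 12576469727536; 12576469727536 < 17592186044416? YES
  n = 98: C(98, 10) = 14005614014756; 14005614014756 < 17592186044416? YES
  n = 99: C(99, 10) = 15579278510796; 15579278510796 < 17592186044416? YES
  n = 100: C(100, 10) = 17310309456440; 17310309456440 < 17592186044416? YES
  n = 101: C(101, 10) = 19212541264840; 19212541264840 < 17592186044416? NO
  n = 102: C(102, 10) = 21300860967540; 21300860967540 < 17592186044416? NO
The largest n with C(n, 10) < 17592186044416 is n = 100 (where E[X] = 2163788682055/2199023255552 ≈ 0.9840). Hence R(10, 10) > 100, i.e. R(10, 10) ≥ 101.

Largest n = 100; hence R(10, 10) > 100.


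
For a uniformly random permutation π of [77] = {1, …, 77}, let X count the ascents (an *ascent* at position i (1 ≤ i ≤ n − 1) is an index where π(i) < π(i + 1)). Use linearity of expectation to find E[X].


Write X = Σ X_I over i = 1, …, 76, with X_I the indicator of one ascent.
There are 76 indicators.
For each fixed i, the pair (π(i), π(i+1)) is a uniformly random ordered pair of distinct values from {1, …, 77}; by symmetry P[π(i) < π(i+1)] = 1/2.
By linearity: E[X] = 76 · (1/2) = (77 − 1) · (1/2) = 38 ≈ 38.000000.

E[X] = 38 = 38.000000.


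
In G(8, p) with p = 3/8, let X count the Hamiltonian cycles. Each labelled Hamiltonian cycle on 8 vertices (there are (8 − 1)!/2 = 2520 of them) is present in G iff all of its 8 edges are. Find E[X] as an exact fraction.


K_8 has (8 − 1)!/2 = 2520 labelled Hamiltonian cycles.
For each such Hamiltonian cycle H, let X_H = 1 if all 8 edges of H are present in G. Then P[X_H = 1] = p^{8} = (3/8)^{8} = 6561/16777216.
By linearity: E[X] = Σ_H E[X_H] = 2520 · p^{8} = 2520 · 6561/16777216 = 2066715/2097152.
Numerically: E[X] ≈ 0.985.

E[X] = 2520 · (3/8)^{8} = 2066715/2097152 ≈ 0.985.


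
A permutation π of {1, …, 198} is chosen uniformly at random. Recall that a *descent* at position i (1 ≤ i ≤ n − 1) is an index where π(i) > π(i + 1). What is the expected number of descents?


Write X = Σ X_I over i = 1, …, 197, with X_I the indicator of one descent.
There are 197 indicators.
For each fixed i, the pair (π(i), π(i+1)) is a uniformly random ordered pair of distinct values from {1, …, 198}; by symmetry P[π(i) > π(i+1)] = 1/2.
By linearity: E[X] = 197 · (1/2) = (198 − 1) · (1/2) = 197/2 ≈ 98.500000.

E[X] = 197/2 = 98.500000.


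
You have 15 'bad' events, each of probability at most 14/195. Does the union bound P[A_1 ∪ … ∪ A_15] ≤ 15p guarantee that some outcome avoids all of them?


Union bound: P[∪_{i=1}^{15} A_i] ≤ Σ_i P[A_i] ≤ 15·p = 15·(14/195) = 14/13.
Numerically: 14/13 ≈ 1.07692.
Is 14/13 < 1? NO.
Since the bound 14/13 is ≥ 1, the union bound is uninformative here; it does NOT by itself certify existence.

15·p = 14/13 ≈ 1.07692; existence NOT certified by the union bound.


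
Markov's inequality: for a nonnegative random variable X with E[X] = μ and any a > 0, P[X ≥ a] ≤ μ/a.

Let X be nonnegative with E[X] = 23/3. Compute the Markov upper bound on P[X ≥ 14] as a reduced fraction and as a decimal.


μ = E[X] = 23/3, a = 14.
Markov: P[X ≥ 14] ≤ μ/a = (23/3)/14 = 23/42.
Numerically: ≈ 0.547619.
(Since a = 14 > μ = 7.666667, the bound 23/42 is < 1 and informative.)

P[X ≥ 14] ≤ 23/42 ≈ 0.547619.


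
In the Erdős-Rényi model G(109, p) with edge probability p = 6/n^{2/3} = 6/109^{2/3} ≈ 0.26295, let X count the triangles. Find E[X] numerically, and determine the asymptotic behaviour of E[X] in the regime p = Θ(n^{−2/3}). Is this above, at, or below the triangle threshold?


Number of potential triangles: C(109, 3) = 209934.
Each occurs with probability p³ ≈ (0.26295)³ ≈ 1.8180288e-02.
By linearity: E[X] = C(109, 3)·p³ ≈ 209934 · 1.8180288e-02 ≈ 3816.66055.
Since α = 2/3 < 1, p = c/n^{2/3} ≫ 1/n is above the triangle threshold p ~ 1/n. Asymptotically E[X] ~ (c³/6)·n^{3(1−α)} = (6³/6)·n^{1} → ∞; triangles are abundant w.h.p.

E[X] ≈ 3816.66055; in regime p = Θ(1/n^{2/3}) E[X] diverges (above the triangle threshold p ~ 1/n).


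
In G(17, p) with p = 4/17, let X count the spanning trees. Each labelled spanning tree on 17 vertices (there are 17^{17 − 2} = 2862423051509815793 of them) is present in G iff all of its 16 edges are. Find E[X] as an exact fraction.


K_17 has 17^{17 − 2} = 2862423051509815793 labelled spanning trees.
For each such spanning tree H, let X_H = 1 if all 16 edges of H are present in G. Then P[X_H = 1] = p^{16} = (4/17)^{16} = 4294967296/48661191875666868481.
By linearity of expectation: E[X] = Σ_H E[X_H] = 2862423051509815793 · p^{16} = 2862423051509815793 · 4294967296/48661191875666868481 = 4294967296/17.
Numerically: E[X] ≈ 2.5265e+08.

E[X] = 2862423051509815793 · (4/17)^{16} = 4294967296/17 ≈ 2.5265e+08.


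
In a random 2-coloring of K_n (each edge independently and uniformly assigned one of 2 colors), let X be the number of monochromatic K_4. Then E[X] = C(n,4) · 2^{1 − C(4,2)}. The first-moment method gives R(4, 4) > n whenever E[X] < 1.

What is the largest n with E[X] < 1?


We need C(n, 4) · 2^{1 − 6} < 1, i.e. C(n, 4) < 2^{6 − 1} = 32.
Check values of n near the boundary:
  n = 4: C(4, 4) = 1; 1 < 32? YES
  n = 5: C(5, 4) = 5; 5 < 32? YES
  n = 6: C(6, 4) = 15; 15 < 32? YES
  n = 7: C(7, 4) = 35; 35 < 32? NO
The largest n with C(n, 4) < 32 is n = 6 (where E[X] = 15/32 ≈ 0.4688). Hence R(4, 4) > 6, i.e. R(4, 4) ≥ 7.

Largest n = 6; hence R(4, 4) > 6.


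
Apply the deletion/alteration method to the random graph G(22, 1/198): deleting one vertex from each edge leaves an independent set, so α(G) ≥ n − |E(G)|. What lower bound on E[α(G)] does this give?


E[|E(G)|] = C(22, 2)·p = 231 · (1/198) = 7/6.
E[α(G)] ≥ n − E[|E(G)|] = 22 − 7/6 = 125/6.
Numerically: ≈ 20.833.
(This is only a lower bound; the true E[α(G)] may be larger.)

E[α(G)] ≥ 125/6 ≈ 20.833.


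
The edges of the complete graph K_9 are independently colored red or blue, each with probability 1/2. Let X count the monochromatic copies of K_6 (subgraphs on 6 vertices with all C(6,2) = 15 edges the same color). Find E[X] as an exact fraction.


Let X = Σ_S X_S over the C(9, 6) = 84 subsets S of size 6, where X_S = 1 if the K_6 on S is monochromatic.
For a fixed S, the K_6 on S has C(6, 2) = 15 edges. P[all 15 edges red] = (1/2)^15, and likewise for blue, so P[monochromatic] = 2·(1/2)^15 = 2^{1 − 15} = 1/16384.
Summing: E[X] = C(9, 6) · 2^{1 − 15} = 84 · 1/16384 = 21/4096.
Numerically: E[X] ≈ 0.005.

E[X] = C(9,6)·2^(1−C(6,2)) = 21/4096 ≈ 0.005.


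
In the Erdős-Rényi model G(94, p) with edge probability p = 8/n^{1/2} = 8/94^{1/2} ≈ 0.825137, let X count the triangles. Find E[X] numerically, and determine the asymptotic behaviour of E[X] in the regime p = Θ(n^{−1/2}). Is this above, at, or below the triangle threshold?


Number of potential triangles: C(94, 3) = 134044.
Each occurs with probability p³ ≈ (0.825137)³ ≈ 5.61795402e-01.
By linearity: E[X] = C(94, 3)·p³ ≈ 134044 · 5.61795402e-01 ≈ 75305.302895.
Since α = 1/2 < 1, p = c/n^{1/2} ≫ 1/n is above the triangle threshold p ~ 1/n. Asymptotically E[X] ~ (c³/6)·n^{3(1−α)} = (8³/6)·n^{1.5} → ∞; triangles are abundant w.h.p.

E[X] ≈ 75305.302895; in regime p = Θ(1/n^{1/2}) E[X] diverges (above the triangle threshold p ~ 1/n).


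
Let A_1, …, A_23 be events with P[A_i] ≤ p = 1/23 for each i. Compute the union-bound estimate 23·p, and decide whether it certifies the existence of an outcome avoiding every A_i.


Union bound: P[∪_{i=1}^{23} A_i] ≤ Σ_i P[A_i] ≤ 23·p = 23·(1/23) = 1.
Numerically: 1 ≈ 1.000.
Is 1 < 1? NO.
Since the bound 1 is ≥ 1, the union bound is uninformative here; it does NOT by itself certify existence.

23·p = 1 ≈ 1.000; existence NOT certified by the union bound.


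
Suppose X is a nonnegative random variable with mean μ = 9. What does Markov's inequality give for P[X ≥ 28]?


μ = E[X] = 9, a = 28.
Markov: P[X ≥ 28] ≤ μ/a = (9)/28 = 9/28.
Numerically: ≈ 0.32143.
(Since a = 28 > μ = 9.00000, the bound 9/28 is < 1 and informative.)

P[X ≥ 28] ≤ 9/28 ≈ 0.32143.


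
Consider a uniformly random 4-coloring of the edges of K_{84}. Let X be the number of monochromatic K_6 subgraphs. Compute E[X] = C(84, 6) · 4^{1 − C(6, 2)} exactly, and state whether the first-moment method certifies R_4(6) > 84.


E[X] = C(84, 6) · 4^{1 − 15} = 406481544 · 4^{−14} = 406481544/268435456.
As a reduced fraction: E[X] = 50810193/33554432 ≈ 1.5143.
Is E[X] < 1? NO.
Since E[X] ≥ 1, the first-moment bound is inconclusive at n = 84; it does NOT by itself certify R_4(6) > 84.

E[X] = 50810193/33554432 ≈ 1.5143; E[X] ≥ 1; first-moment method inconclusive here.


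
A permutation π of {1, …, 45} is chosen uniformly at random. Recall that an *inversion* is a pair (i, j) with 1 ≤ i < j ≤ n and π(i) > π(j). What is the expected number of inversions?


Write X = Σ X_I over the C(45, 2) = 990 pairs i < j, with X_I the indicator of one inversion.
There are 990 indicators.
For each fixed pair i < j, the values π(i) and π(j) are two distinct elements of {1, …, 45} in uniformly random order; by symmetry P[π(i) > π(j)] = 1/2.
By linearity: E[X] = 990 · (1/2) = C(45, 2) · (1/2) = 990/2 = 495 ≈ 495.0000.

E[X] = 495 = 495.0000.


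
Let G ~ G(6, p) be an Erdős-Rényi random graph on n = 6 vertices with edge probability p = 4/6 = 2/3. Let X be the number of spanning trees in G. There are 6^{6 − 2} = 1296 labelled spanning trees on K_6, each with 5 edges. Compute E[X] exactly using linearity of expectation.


K_6 has 6^{6 − 2} = 1296 labelled spanning trees.
For each such spanning tree H, let X_H = 1 if all 5 edges of H are present in G. Then P[X_H = 1] = p^{5} = (2/3)^{5} = 32/243.
Summing the indicators: E[X] = Σ_H E[X_H] = 1296 · p^{5} = 1296 · 32/243 = 512/3.
Numerically: E[X] ≈ 170.667.

E[X] = 1296 · (2/3)^{5} = 512/3 ≈ 170.667.


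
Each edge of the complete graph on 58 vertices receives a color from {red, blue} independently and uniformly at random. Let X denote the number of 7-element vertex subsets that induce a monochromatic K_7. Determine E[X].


Let X = Σ_S X_S over the C(58, 7) = 300674088 subsets S of size 7, where X_S = 1 if the K_7 on S is monochromatic.
For a fixed S, the K_7 on S has C(7, 2) = 21 edges. P[all 21 edges red] = (1/2)^21, and likewise for blue, so P[monochromatic] = 2·(1/2)^21 = 2^{1 − 21} = 1/1048576.
Summing: E[X] = C(58, 7) · 2^{1 − 21} = 300674088 · 1/1048576 = 37584261/131072.
Numerically: E[X] ≈ 286.7452.

E[X] = C(58,7)·2^(1−C(7,2)) = 37584261/131072 ≈ 286.7452.


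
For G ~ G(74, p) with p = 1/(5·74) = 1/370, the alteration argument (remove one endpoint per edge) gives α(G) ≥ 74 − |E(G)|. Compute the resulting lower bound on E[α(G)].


E[|E(G)|] = C(74, 2)·p = 2701 · (1/370) = 73/10.
E[α(G)] ≥ n − E[|E(G)|] = 74 − 73/10 = 667/10.
Numerically: ≈ 66.700000.
(This is only a lower bound; the true E[α(G)] may be larger.)

E[α(G)] ≥ 667/10 ≈ 66.700000.


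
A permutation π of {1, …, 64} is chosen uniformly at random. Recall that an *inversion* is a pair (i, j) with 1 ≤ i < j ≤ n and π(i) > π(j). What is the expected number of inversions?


Write X = Σ X_I over the C(64, 2) = 2016 pairs i < j, with X_I the indicator of one inversion.
There are 2016 indicators.
For each fixed pair i < j, the values π(i) and π(j) are two distinct elements of {1, …, 64} in uniformly random order; by symmetry P[π(i) > π(j)] = 1/2.
By linearity: E[X] = 2016 · (1/2) = C(64, 2) · (1/2) = 2016/2 = 1008 ≈ 1008.00000.

E[X] = 1008 = 1008.00000.


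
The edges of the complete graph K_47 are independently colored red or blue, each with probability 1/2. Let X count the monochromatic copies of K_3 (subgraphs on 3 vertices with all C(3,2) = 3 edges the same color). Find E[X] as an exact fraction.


Let X = Σ_S X_S over the C(47, 3) = 16215 subsets S of size 3, where X_S = 1 if the K_3 on S is monochromatic.
For a fixed S, the K_3 on S has C(3, 2) = 3 edges. P[all 3 edges red] = (1/2)^3, and likewise for blue, so P[monochromatic] = 2·(1/2)^3 = 2^{1 − 3} = 1/4.
By linearity of expectation: E[X] = C(47, 3) · 2^{1 − 3} = 16215 · 1/4 = 16215/4.
Numerically: E[X] ≈ 4053.750000.

E[X] = C(47,3)·2^(1−C(3,2)) = 16215/4 ≈ 4053.750000.


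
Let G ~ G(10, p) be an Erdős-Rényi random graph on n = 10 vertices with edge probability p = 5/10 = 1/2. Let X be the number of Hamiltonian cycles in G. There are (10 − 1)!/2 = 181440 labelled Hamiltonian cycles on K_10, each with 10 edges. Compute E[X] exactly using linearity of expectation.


K_10 has (10 − 1)!/2 = 181440 labelled Hamiltonian cycles.
For each such Hamiltonian cycle H, let X_H = 1 if all 10 edges of H are present in G. Then P[X_H = 1] = p^{10} = (1/2)^{10} = 1/1024.
By linearity: E[X] = Σ_H E[X_H] = 181440 · p^{10} = 181440 · 1/1024 = 2835/16.
Numerically: E[X] ≈ 177.19.

E[X] = 181440 · (1/2)^{10} = 2835/16 ≈ 177.19.


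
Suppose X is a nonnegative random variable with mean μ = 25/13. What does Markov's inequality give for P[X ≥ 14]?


μ = E[X] = 25/13, a = 14.
Markov: P[X ≥ 14] ≤ μ/a = (25/13)/14 = 25/182.
Numerically: ≈ 0.137363.
(Since a = 14 > μ = 1.923077, the bound 25/182 is < 1 and informative.)

P[X ≥ 14] ≤ 25/182 ≈ 0.137363.


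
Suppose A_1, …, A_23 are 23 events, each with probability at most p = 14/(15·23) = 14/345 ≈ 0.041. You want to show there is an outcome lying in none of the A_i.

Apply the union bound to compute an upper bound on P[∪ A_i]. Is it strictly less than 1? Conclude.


Union bound: P[∪_{i=1}^{23} A_i] ≤ Σ_i P[A_i] ≤ 23·p = 23·(14/345) = 14/15.
Numerically: 14/15 ≈ 0.933.
Is 14/15 < 1? YES.
Since P[∪ A_i] ≤ 14/15 < 1, the complement has P[∩ A_i^c] ≥ 1 − 14/15 = 1/15 > 0, so some outcome avoids every A_i.

23·p = 14/15 ≈ 0.933; existence CERTIFIED by the union bound.


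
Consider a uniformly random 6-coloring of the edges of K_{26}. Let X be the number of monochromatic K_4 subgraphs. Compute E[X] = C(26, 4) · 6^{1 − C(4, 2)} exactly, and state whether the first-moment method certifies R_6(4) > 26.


E[X] = C(26, 4) · 6^{1 − 6} = 14950 · 6^{−5} = 14950/7776.
As a reduced fraction: E[X] = 7475/3888 ≈ 1.9226.
Is E[X] < 1? NO.
Since E[X] ≥ 1, the first-moment bound is inconclusive at n = 26; it does NOT by itself certify R_6(4) > 26.

E[X] = 7475/3888 ≈ 1.9226; E[X] ≥ 1; first-moment method inconclusive here.


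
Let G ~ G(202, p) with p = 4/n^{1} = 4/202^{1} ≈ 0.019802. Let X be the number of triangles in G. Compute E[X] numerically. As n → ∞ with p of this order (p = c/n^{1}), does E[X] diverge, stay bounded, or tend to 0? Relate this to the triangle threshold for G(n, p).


Number of potential triangles: C(202, 3) = 1353400.
Each occurs with probability p³ ≈ (0.019802)³ ≈ 7.7647212e-06.
By linearity: E[X] = C(202, 3)·p³ ≈ 1353400 · 7.7647212e-06 ≈ 10.50877.
Here α = 1, so p = 4/n is exactly at the triangle threshold p ~ 1/n. Asymptotically E[X] → c³/6 = 4³/6 = 32/3 ≈ 10.66667, a bounded constant. In this regime the triangle count is asymptotically Poisson(c³/6).

E[X] ≈ 10.50877; in regime p = Θ(1/n^{1}) E[X] stays bounded (at the triangle threshold p ~ 1/n).


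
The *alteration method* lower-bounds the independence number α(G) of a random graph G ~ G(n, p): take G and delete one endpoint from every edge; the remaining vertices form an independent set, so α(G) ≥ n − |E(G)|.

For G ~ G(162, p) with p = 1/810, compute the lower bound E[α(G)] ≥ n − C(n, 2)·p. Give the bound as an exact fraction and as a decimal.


E[|E(G)|] = C(162, 2)·p = 13041 · (1/810) = 161/10.
E[α(G)] ≥ n − E[|E(G)|] = 162 − 161/10 = 1459/10.
Numerically: ≈ 145.900000.
(This is only a lower bound; the true E[α(G)] may be larger.)

E[α(G)] ≥ 1459/10 ≈ 145.900000.


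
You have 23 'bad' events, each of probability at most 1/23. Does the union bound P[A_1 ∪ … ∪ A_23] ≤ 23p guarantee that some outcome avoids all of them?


Union bound: P[∪_{i=1}^{23} A_i] ≤ Σ_i P[A_i] ≤ 23·p = 23·(1/23) = 1.
Numerically: 1 ≈ 1.000000.
Is 1 < 1? NO.
Since the bound 1 is ≥ 1, the union bound is uninformative here; it does NOT by itself certify existence.

23·p = 1 ≈ 1.000000; existence NOT certified by the union bound.


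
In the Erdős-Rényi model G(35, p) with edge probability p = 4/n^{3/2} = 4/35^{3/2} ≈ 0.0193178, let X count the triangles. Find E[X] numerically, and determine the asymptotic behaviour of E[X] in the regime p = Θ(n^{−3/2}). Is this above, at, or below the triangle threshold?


Number of potential triangles: C(35, 3) = 6545.
Each occurs with probability p³ ≈ (0.0193178)³ ≈ 7.20897923e-06.
By linearity: E[X] = C(35, 3)·p³ ≈ 6545 · 7.20897923e-06 ≈ 0.047183.
Since α = 3/2 > 1, p = c/n^{3/2} = o(1/n) is below the triangle threshold p ~ 1/n. Asymptotically E[X] ~ (c³/6)·n^{3(1−α)} = (4³/6)·n^{-1.5} → 0, so by Markov's inequality G has no triangles w.h.p.

E[X] ≈ 0.047183; in regime p = Θ(1/n^{3/2}) E[X] tends to 0 (below the triangle threshold p ~ 1/n).


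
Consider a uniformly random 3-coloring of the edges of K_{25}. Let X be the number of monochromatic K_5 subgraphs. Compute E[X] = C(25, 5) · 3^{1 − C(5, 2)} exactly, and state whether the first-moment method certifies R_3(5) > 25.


E[X] = C(25, 5) · 3^{1 − 10} = 53130 · 3^{−9} = 53130/19683.
As a reduced fraction: E[X] = 17710/6561 ≈ 2.699284.
Is E[X] < 1? NO.
Since E[X] ≥ 1, the first-moment bound is inconclusive at n = 25; it does NOT by itself certify R_3(5) > 25.

E[X] = 17710/6561 ≈ 2.699284; E[X] ≥ 1; first-moment method inconclusive here.


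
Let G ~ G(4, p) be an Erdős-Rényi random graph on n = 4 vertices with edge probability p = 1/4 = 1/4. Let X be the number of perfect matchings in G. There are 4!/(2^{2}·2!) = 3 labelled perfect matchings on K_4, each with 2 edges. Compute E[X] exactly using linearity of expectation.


K_4 has 4!/(2^{2}·2!) = 3 labelled perfect matchings.
For each such perfect matching H, let X_H = 1 if all 2 edges of H are present in G. Then P[X_H = 1] = p^{2} = (1/4)^{2} = 1/16.
By linearity of expectation: E[X] = Σ_H E[X_H] = 3 · p^{2} = 3 · 1/16 = 3/16.
Numerically: E[X] ≈ 0.1875.

E[X] = 3 · (1/4)^{2} = 3/16 ≈ 0.1875.
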